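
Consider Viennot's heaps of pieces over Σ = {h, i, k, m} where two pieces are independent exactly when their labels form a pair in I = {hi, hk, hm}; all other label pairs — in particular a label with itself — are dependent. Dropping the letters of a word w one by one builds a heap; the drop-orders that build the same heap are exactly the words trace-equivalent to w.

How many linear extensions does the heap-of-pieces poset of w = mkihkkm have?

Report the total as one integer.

piece 0:m — minimal
piece 1:k rests on {0:m}
piece 2:i rests on {1:k}
piece 3:h — minimal
piece 4:k rests on {2:i}
piece 5:k rests on {4:k}
piece 6:m rests on {5:k}
minimal pieces: {0:m, 3:h}
ways to finish when only these pieces remain (= sum over removing one remaining piece with nothing left below it):
  1 left: {3}→1  {6}→1
  2 left: {3,6}→2  {5,6}→1
  3 left: {3,5,6}→3  {4,5,6}→1
  4 left: {2,4,5,6}→1  {3,4,5,6}→4
  5 left: {1,2,4,5,6}→1  {2,3,4,5,6}→5
  placing 0:m first → 6 extensions
  placing 3:h first → 1 extensions
total linear extensions = 7

7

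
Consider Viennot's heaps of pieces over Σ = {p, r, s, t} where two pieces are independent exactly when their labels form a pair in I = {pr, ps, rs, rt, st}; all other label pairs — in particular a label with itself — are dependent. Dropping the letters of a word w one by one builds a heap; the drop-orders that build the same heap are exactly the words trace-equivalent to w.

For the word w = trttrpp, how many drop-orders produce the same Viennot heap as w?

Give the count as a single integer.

21

0(t) covers ∅
1(r) covers ∅
2(t) covers 0:t
3(t) covers 2:t
4(r) covers 1:r
5(p) covers 3:t
6(p) covers 5:p
floor of heap: 0:t, 1:r
completions by unplaced set U, small U first (add the entries for U minus each lowest piece of U):
  |U|=1: {4}:1  {6}:1
  |U|=2: {1,4}:1  {4,6}:2  {5,6}:1
  |U|=3: {1,4,6}:3  {3,5,6}:1  {4,5,6}:3
  |U|=4: {1,4,5,6}:6  {2,3,5,6}:1  {3,4,5,6}:4
  |U|=5: {0,2,3,5,6}:1  {1,3,4,5,6}:10  {2,3,4,5,6}:5
  start at 0(t): 15
  start at 1(r): 6
sum over floor = 21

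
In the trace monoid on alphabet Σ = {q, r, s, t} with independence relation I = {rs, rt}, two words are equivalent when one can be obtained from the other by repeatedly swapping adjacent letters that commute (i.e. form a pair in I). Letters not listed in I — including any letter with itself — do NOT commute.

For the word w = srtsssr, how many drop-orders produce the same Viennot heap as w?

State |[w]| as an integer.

21

drop 0:s onto floor
drop 1:r onto floor
drop 2:t onto {0:s}
drop 3:s onto {2:t}
drop 4:s onto {3:s}
drop 5:s onto {4:s}
drop 6:r onto {1:r}
ground layer = {0:s, 1:r}
drop-orders for the pieces not yet dropped (sum over which currently-grounded one goes next):
  1 to go: {5} 1  {6} 1
  2 to go: {1,6} 1  {4,5} 1  {5,6} 2
  3 to go: {1,5,6} 3  {3,4,5} 1  {4,5,6} 3
  4 to go: {1,4,5,6} 6  {2,3,4,5} 1  {3,4,5,6} 4
  5 to go: {0,2,3,4,5} 1  {1,3,4,5,6} 10  {2,3,4,5,6} 5
  if 0:s drops first: 15 orders
  if 1:r drops first: 6 orders
heap linearizations: 21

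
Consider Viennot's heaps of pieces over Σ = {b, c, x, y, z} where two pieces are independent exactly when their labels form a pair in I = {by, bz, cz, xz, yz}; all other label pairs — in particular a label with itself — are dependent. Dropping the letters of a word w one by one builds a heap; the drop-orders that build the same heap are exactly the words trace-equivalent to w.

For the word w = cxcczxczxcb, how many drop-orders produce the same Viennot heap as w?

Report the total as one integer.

#0=c has no predecessor
#1=x depends on [0:c]
#2=c depends on [1:x]
#3=c depends on [2:c]
#4=z has no predecessor
#5=x depends on [3:c]
#6=c depends on [5:x]
#7=z depends on [4:z]
#8=x depends on [6:c]
#9=c depends on [8:x]
#10=b depends on [9:c]
sources: [0:c, 4:z]
N(rest) = Σ N(rest − s) over sources s of rest; N(one piece) = 1:
  size 1 → [7]=1  [10]=1
  size 2 → [4,7]=1  [7,10]=2  [9,10]=1
  size 3 → [4,7,10]=3  [7,9,10]=3  [8,9,10]=1
  size 4 → [4,7,9,10]=6  [6,8,9,10]=1  [7,8,9,10]=4
  size 5 → [4,7,8,9,10]=10  [5,6,8,9,10]=1  [6,7,8,9,10]=5
  size 6 → [3,5,6,8,9,10]=1  [4,6,7,8,9,10]=15  [5,6,7,8,9,10]=6
  size 7 → [2,3,5,6,8,9,10]=1  [3,5,6,7,8,9,10]=7  [4,5,6,7,8,9,10]=21
  size 8 → [1,2,3,5,6,8,9,10]=1  [2,3,5,6,7,8,9,10]=8  [3,4,5,6,7,8,9,10]=28
  size 9 → [0,1,2,3,5,6,8,9,10]=1  [1,2,3,5,6,7,8,9,10]=9  [2,3,4,5,6,7,8,9,10]=36
  first=0(c) contributes 45
  first=4(z) contributes 10
|[w]| = 55

55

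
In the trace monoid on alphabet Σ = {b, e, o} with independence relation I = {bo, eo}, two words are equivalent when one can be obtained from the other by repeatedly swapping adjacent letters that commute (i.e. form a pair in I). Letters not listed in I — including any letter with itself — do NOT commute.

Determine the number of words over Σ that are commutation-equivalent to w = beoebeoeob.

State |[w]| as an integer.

120

piece 0:b — minimal
piece 1:e rests on {0:b}
piece 2:o — minimal
piece 3:e rests on {1:e}
piece 4:b rests on {3:e}
piece 5:e rests on {4:b}
piece 6:o rests on {2:o}
piece 7:e rests on {5:e}
piece 8:o rests on {6:o}
piece 9:b rests on {7:e}
minimal pieces: {0:b, 2:o}
ways to finish when only these pieces remain (= sum over removing one remaining piece with nothing left below it):
  1 left: {8}→1  {9}→1
  2 left: {6,8}→1  {7,9}→1  {8,9}→2
  3 left: {2,6,8}→1  {5,7,9}→1  {6,8,9}→3  {7,8,9}→3
  4 left: {2,6,8,9}→4  {4,5,7,9}→1  {5,7,8,9}→4  {6,7,8,9}→6
  5 left: {2,6,7,8,9}→10  {3,4,5,7,9}→1  {4,5,7,8,9}→5  {5,6,7,8,9}→10
  6 left: {1,3,4,5,7,9}→1  {2,5,6,7,8,9}→20  {3,4,5,7,8,9}→6  {4,5,6,7,8,9}→15
  7 left: {0,1,3,4,5,7,9}→1  {1,3,4,5,7,8,9}→7  {2,4,5,6,7,8,9}→35  {3,4,5,6,7,8,9}→21
  8 left: {0,1,3,4,5,7,8,9}→8  {1,3,4,5,6,7,8,9}→28  {2,3,4,5,6,7,8,9}→56
  placing 0:b first → 84 extensions
  placing 2:o first → 36 extensions
total linear extensions = 120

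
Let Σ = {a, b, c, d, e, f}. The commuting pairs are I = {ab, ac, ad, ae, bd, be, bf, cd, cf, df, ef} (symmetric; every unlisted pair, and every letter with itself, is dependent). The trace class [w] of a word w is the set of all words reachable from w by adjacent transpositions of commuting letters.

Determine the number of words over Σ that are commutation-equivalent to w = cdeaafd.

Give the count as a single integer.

#0=c has no predecessor
#1=d has no predecessor
#2=e depends on [0:c, 1:d]
#3=a has no predecessor
#4=a depends on [3:a]
#5=f depends on [4:a]
#6=d depends on [2:e]
sources: [0:c, 1:d, 3:a]
N(rest) = Σ N(rest − s) over sources s of rest; N(one piece) = 1:
  size 1 → [5]=1  [6]=1
  size 2 → [2,6]=1  [4,5]=1  [5,6]=2
  size 3 → [0,2,6]=1  [1,2,6]=1  [2,5,6]=3  [3,4,5]=1  [4,5,6]=3
  size 4 → [0,1,2,6]=2  [0,2,5,6]=4  [1,2,5,6]=4  [2,4,5,6]=6  [3,4,5,6]=4
  size 5 → [0,1,2,5,6]=10  [0,2,4,5,6]=10  [1,2,4,5,6]=10  [2,3,4,5,6]=10
  first=0(c) contributes 20
  first=1(d) contributes 20
  first=3(a) contributes 30
|[w]| = 70

70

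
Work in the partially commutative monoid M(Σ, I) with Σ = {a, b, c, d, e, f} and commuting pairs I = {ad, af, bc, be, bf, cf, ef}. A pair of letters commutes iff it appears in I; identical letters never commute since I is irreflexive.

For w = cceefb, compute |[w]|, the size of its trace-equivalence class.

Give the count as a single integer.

30

0(c) covers ∅
1(c) covers 0:c
2(e) covers 1:c
3(e) covers 2:e
4(f) covers ∅
5(b) covers ∅
floor of heap: 0:c, 4:f, 5:b
completions by unplaced set U, small U first (add the entries for U minus each lowest piece of U):
  |U|=1: {3}:1  {4}:1  {5}:1
  |U|=2: {2,3}:1  {3,4}:2  {3,5}:2  {4,5}:2
  |U|=3: {1,2,3}:1  {2,3,4}:3  {2,3,5}:3  {3,4,5}:6
  |U|=4: {0,1,2,3}:1  {1,2,3,4}:4  {1,2,3,5}:4  {2,3,4,5}:12
  start at 0(c): 20
  start at 4(f): 5
  start at 5(b): 5
sum over floor = 30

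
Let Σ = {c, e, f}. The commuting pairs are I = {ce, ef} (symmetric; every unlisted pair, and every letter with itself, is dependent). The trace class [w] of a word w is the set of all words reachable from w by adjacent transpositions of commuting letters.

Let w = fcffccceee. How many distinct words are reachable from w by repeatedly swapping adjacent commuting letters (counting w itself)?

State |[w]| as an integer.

120

piece 0:f — minimal
piece 1:c rests on {0:f}
piece 2:f rests on {1:c}
piece 3:f rests on {2:f}
piece 4:c rests on {3:f}
piece 5:c rests on {4:c}
piece 6:c rests on {5:c}
piece 7:e — minimal
piece 8:e rests on {7:e}
piece 9:e rests on {8:e}
minimal pieces: {0:f, 7:e}
ways to finish when only these pieces remain (= sum over removing one remaining piece with nothing left below it):
  1 left: {6}→1  {9}→1
  2 left: {5,6}→1  {6,9}→2  {8,9}→1
  3 left: {4,5,6}→1  {5,6,9}→3  {6,8,9}→3  {7,8,9}→1
  4 left: {3,4,5,6}→1  {4,5,6,9}→4  {5,6,8,9}→6  {6,7,8,9}→4
  5 left: {2,3,4,5,6}→1  {3,4,5,6,9}→5  {4,5,6,8,9}→10  {5,6,7,8,9}→10
  6 left: {1,2,3,4,5,6}→1  {2,3,4,5,6,9}→6  {3,4,5,6,8,9}→15  {4,5,6,7,8,9}→20
  7 left: {0,1,2,3,4,5,6}→1  {1,2,3,4,5,6,9}→7  {2,3,4,5,6,8,9}→21  {3,4,5,6,7,8,9}→35
  8 left: {0,1,2,3,4,5,6,9}→8  {1,2,3,4,5,6,8,9}→28  {2,3,4,5,6,7,8,9}→56
  placing 0:f first → 84 extensions
  placing 7:e first → 36 extensions
total linear extensions = 120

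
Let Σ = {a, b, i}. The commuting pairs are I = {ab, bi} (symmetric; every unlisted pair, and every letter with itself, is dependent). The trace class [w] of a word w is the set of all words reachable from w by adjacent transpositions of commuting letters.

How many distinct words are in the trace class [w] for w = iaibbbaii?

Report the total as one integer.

drop 0:i onto floor
drop 1:a onto {0:i}
drop 2:i onto {1:a}
drop 3:b onto floor
drop 4:b onto {3:b}
drop 5:b onto {4:b}
drop 6:a onto {2:i}
drop 7:i onto {6:a}
drop 8:i onto {7:i}
ground layer = {0:i, 3:b}
drop-orders for the pieces not yet dropped (sum over which currently-grounded one goes next):
  1 to go: {5} 1  {8} 1
  2 to go: {4,5} 1  {5,8} 2  {7,8} 1
  3 to go: {3,4,5} 1  {4,5,8} 3  {5,7,8} 3  {6,7,8} 1
  4 to go: {2,6,7,8} 1  {3,4,5,8} 4  {4,5,7,8} 6  {5,6,7,8} 4
  5 to go: {1,2,6,7,8} 1  {2,5,6,7,8} 5  {3,4,5,7,8} 10  {4,5,6,7,8} 10
  6 to go: {0,1,2,6,7,8} 1  {1,2,5,6,7,8} 6  {2,4,5,6,7,8} 15  {3,4,5,6,7,8} 20
  7 to go: {0,1,2,5,6,7,8} 7  {1,2,4,5,6,7,8} 21  {2,3,4,5,6,7,8} 35
  if 0:i drops first: 56 orders
  if 3:b drops first: 28 orders
heap linearizations: 84

84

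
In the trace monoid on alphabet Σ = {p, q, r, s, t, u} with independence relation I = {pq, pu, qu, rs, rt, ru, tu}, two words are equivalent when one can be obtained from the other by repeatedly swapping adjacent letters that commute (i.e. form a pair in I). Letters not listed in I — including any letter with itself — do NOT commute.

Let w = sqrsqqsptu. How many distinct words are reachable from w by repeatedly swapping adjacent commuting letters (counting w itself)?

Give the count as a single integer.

#0=s has no predecessor
#1=q depends on [0:s]
#2=r depends on [1:q]
#3=s depends on [1:q]
#4=q depends on [2:r, 3:s]
#5=q depends on [4:q]
#6=s depends on [5:q]
#7=p depends on [6:s]
#8=t depends on [7:p]
#9=u depends on [6:s]
sources: [0:s]
N(rest) = Σ N(rest − s) over sources s of rest; N(one piece) = 1:
  size 1 → [8]=1  [9]=1
  size 2 → [7,8]=1  [8,9]=2
  size 3 → [7,8,9]=3
  size 4 → [6,7,8,9]=3
  size 5 → [5,6,7,8,9]=3
  size 6 → [4,5,6,7,8,9]=3
  size 7 → [2,4,5,6,7,8,9]=3  [3,4,5,6,7,8,9]=3
  size 8 → [2,3,4,5,6,7,8,9]=6
  first=0(s) contributes 6

6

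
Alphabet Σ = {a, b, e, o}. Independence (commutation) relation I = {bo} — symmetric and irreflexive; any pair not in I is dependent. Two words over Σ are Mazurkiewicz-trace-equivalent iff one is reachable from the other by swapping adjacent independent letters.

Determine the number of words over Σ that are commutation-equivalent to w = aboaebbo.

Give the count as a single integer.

drop 0:a onto floor
drop 1:b onto {0:a}
drop 2:o onto {0:a}
drop 3:a onto {1:b, 2:o}
drop 4:e onto {3:a}
drop 5:b onto {4:e}
drop 6:b onto {5:b}
drop 7:o onto {4:e}
ground layer = {0:a}
drop-orders for the pieces not yet dropped (sum over which currently-grounded one goes next):
  1 to go: {6} 1  {7} 1
  2 to go: {5,6} 1  {6,7} 2
  3 to go: {5,6,7} 3
  4 to go: {4,5,6,7} 3
  5 to go: {3,4,5,6,7} 3
  6 to go: {1,3,4,5,6,7} 3  {2,3,4,5,6,7} 3
  if 0:a drops first: 6 orders

6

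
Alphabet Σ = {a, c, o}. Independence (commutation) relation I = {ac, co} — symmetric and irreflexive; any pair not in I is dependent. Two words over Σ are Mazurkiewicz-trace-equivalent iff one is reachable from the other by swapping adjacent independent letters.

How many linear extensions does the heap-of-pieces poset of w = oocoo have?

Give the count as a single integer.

5

piece 0:o — minimal
piece 1:o rests on {0:o}
piece 2:c — minimal
piece 3:o rests on {1:o}
piece 4:o rests on {3:o}
minimal pieces: {0:o, 2:c}
ways to finish when only these pieces remain (= sum over removing one remaining piece with nothing left below it):
  1 left: {2}→1  {4}→1
  2 left: {2,4}→2  {3,4}→1
  3 left: {1,3,4}→1  {2,3,4}→3
  placing 0:o first → 4 extensions
  placing 2:c first → 1 extensions
total linear extensions = 5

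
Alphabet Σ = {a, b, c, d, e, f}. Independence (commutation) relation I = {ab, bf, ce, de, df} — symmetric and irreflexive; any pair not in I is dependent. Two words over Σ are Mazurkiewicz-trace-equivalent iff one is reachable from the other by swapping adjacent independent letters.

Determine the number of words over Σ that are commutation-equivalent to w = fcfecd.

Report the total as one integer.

#0=f has no predecessor
#1=c depends on [0:f]
#2=f depends on [1:c]
#3=e depends on [2:f]
#4=c depends on [2:f]
#5=d depends on [4:c]
sources: [0:f]
N(rest) = Σ N(rest − s) over sources s of rest; N(one piece) = 1:
  size 1 → [3]=1  [5]=1
  size 2 → [3,5]=2  [4,5]=1
  size 3 → [3,4,5]=3
  size 4 → [2,3,4,5]=3
  first=0(f) contributes 3

3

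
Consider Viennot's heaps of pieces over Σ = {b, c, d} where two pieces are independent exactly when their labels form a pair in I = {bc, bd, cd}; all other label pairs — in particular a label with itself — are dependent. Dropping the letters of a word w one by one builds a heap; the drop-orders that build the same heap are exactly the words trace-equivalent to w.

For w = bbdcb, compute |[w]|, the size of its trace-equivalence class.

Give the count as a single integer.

0(b) covers ∅
1(b) covers 0:b
2(d) covers ∅
3(c) covers ∅
4(b) covers 1:b
floor of heap: 0:b, 2:d, 3:c
completions by unplaced set U, small U first (add the entries for U minus each lowest piece of U):
  |U|=1: {2}:1  {3}:1  {4}:1
  |U|=2: {1,4}:1  {2,3}:2  {2,4}:2  {3,4}:2
  |U|=3: {0,1,4}:1  {1,2,4}:3  {1,3,4}:3  {2,3,4}:6
  start at 0(b): 12
  start at 2(d): 4
  start at 3(c): 4
sum over floor = 20

20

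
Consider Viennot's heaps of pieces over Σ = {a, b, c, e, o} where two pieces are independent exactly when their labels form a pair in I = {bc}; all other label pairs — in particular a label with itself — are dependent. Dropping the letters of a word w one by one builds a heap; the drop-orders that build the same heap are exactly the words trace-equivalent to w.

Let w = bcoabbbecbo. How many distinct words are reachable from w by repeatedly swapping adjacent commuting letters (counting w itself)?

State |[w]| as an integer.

piece 0:b — minimal
piece 1:c — minimal
piece 2:o rests on {0:b, 1:c}
piece 3:a rests on {2:o}
piece 4:b rests on {3:a}
piece 5:b rests on {4:b}
piece 6:b rests on {5:b}
piece 7:e rests on {6:b}
piece 8:c rests on {7:e}
piece 9:b rests on {7:e}
piece 10:o rests on {8:c, 9:b}
minimal pieces: {0:b, 1:c}
ways to finish when only these pieces remain (= sum over removing one remaining piece with nothing left below it):
  1 left: {10}→1
  2 left: {8,10}→1  {9,10}→1
  3 left: {8,9,10}→2
  4 left: {7,8,9,10}→2
  5 left: {6,7,8,9,10}→2
  6 left: {5,6,7,8,9,10}→2
  7 left: {4,5,6,7,8,9,10}→2
  8 left: {3,4,5,6,7,8,9,10}→2
  9 left: {2,3,4,5,6,7,8,9,10}→2
  placing 0:b first → 2 extensions
  placing 1:c first → 2 extensions
total linear extensions = 4

4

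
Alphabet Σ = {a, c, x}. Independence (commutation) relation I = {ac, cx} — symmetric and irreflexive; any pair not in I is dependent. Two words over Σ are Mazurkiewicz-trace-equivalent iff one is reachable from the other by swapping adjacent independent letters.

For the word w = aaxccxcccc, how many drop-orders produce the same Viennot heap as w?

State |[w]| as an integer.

210

0(a) covers ∅
1(a) covers 0:a
2(x) covers 1:a
3(c) covers ∅
4(c) covers 3:c
5(x) covers 2:x
6(c) covers 4:c
7(c) covers 6:c
8(c) covers 7:c
9(c) covers 8:c
floor of heap: 0:a, 3:c
completions by unplaced set U, small U first (add the entries for U minus each lowest piece of U):
  |U|=1: {5}:1  {9}:1
  |U|=2: {2,5}:1  {5,9}:2  {8,9}:1
  |U|=3: {1,2,5}:1  {2,5,9}:3  {5,8,9}:3  {7,8,9}:1
  |U|=4: {0,1,2,5}:1  {1,2,5,9}:4  {2,5,8,9}:6  {5,7,8,9}:4  {6,7,8,9}:1
  |U|=5: {0,1,2,5,9}:5  {1,2,5,8,9}:10  {2,5,7,8,9}:10  {4,6,7,8,9}:1  {5,6,7,8,9}:5
  |U|=6: {0,1,2,5,8,9}:15  {1,2,5,7,8,9}:20  {2,5,6,7,8,9}:15  {3,4,6,7,8,9}:1  {4,5,6,7,8,9}:6
  |U|=7: {0,1,2,5,7,8,9}:35  {1,2,5,6,7,8,9}:35  {2,4,5,6,7,8,9}:21  {3,4,5,6,7,8,9}:7
  |U|=8: {0,1,2,5,6,7,8,9}:70  {1,2,4,5,6,7,8,9}:56  {2,3,4,5,6,7,8,9}:28
  start at 0(a): 84
  start at 3(c): 126
sum over floor = 210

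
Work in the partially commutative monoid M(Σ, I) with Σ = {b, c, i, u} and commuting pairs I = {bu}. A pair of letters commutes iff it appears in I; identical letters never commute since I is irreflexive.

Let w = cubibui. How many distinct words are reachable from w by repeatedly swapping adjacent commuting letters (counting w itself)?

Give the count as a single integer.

4

#0=c has no predecessor
#1=u depends on [0:c]
#2=b depends on [0:c]
#3=i depends on [1:u, 2:b]
#4=b depends on [3:i]
#5=u depends on [3:i]
#6=i depends on [4:b, 5:u]
sources: [0:c]
N(rest) = Σ N(rest − s) over sources s of rest; N(one piece) = 1:
  size 1 → [6]=1
  size 2 → [4,6]=1  [5,6]=1
  size 3 → [4,5,6]=2
  size 4 → [3,4,5,6]=2
  size 5 → [1,3,4,5,6]=2  [2,3,4,5,6]=2
  first=0(c) contributes 4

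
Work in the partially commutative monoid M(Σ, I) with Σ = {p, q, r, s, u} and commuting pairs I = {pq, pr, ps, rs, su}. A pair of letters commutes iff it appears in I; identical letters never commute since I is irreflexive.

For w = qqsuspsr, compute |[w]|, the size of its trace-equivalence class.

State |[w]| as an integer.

0(q) covers ∅
1(q) covers 0:q
2(s) covers 1:q
3(u) covers 1:q
4(s) covers 2:s
5(p) covers 3:u
6(s) covers 4:s
7(r) covers 3:u
floor of heap: 0:q
completions by unplaced set U, small U first (add the entries for U minus each lowest piece of U):
  |U|=1: {5}:1  {6}:1  {7}:1
  |U|=2: {4,6}:1  {5,6}:2  {5,7}:2  {6,7}:2
  |U|=3: {2,4,6}:1  {3,5,7}:2  {4,5,6}:3  {4,6,7}:3  {5,6,7}:6
  |U|=4: {2,4,5,6}:4  {2,4,6,7}:4  {3,5,6,7}:8  {4,5,6,7}:12
  |U|=5: {2,4,5,6,7}:20  {3,4,5,6,7}:20
  |U|=6: {2,3,4,5,6,7}:40
  start at 0(q): 40

40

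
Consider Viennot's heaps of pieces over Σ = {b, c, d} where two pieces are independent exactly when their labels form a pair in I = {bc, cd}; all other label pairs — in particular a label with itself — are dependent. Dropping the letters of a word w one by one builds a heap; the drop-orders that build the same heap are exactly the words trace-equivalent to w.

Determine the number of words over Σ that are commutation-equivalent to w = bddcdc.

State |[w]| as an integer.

15

drop 0:b onto floor
drop 1:d onto {0:b}
drop 2:d onto {1:d}
drop 3:c onto floor
drop 4:d onto {2:d}
drop 5:c onto {3:c}
ground layer = {0:b, 3:c}
drop-orders for the pieces not yet dropped (sum over which currently-grounded one goes next):
  1 to go: {4} 1  {5} 1
  2 to go: {2,4} 1  {3,5} 1  {4,5} 2
  3 to go: {1,2,4} 1  {2,4,5} 3  {3,4,5} 3
  4 to go: {0,1,2,4} 1  {1,2,4,5} 4  {2,3,4,5} 6
  if 0:b drops first: 10 orders
  if 3:c drops first: 5 orders
heap linearizations: 15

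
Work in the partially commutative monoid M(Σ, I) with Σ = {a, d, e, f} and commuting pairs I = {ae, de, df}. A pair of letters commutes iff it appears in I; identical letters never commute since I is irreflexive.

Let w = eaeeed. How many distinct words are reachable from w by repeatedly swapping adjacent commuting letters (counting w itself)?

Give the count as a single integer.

drop 0:e onto floor
drop 1:a onto floor
drop 2:e onto {0:e}
drop 3:e onto {2:e}
drop 4:e onto {3:e}
drop 5:d onto {1:a}
ground layer = {0:e, 1:a}
drop-orders for the pieces not yet dropped (sum over which currently-grounded one goes next):
  1 to go: {4} 1  {5} 1
  2 to go: {1,5} 1  {3,4} 1  {4,5} 2
  3 to go: {1,4,5} 3  {2,3,4} 1  {3,4,5} 3
  4 to go: {0,2,3,4} 1  {1,3,4,5} 6  {2,3,4,5} 4
  if 0:e drops first: 10 orders
  if 1:a drops first: 5 orders
heap linearizations: 15

15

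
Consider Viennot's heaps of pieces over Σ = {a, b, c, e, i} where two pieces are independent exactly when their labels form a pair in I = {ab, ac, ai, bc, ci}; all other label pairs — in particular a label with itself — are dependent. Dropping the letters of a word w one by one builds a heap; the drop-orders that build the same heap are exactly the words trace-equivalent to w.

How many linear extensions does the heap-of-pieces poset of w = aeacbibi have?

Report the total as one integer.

30

piece 0:a — minimal
piece 1:e rests on {0:a}
piece 2:a rests on {1:e}
piece 3:c rests on {1:e}
piece 4:b rests on {1:e}
piece 5:i rests on {4:b}
piece 6:b rests on {5:i}
piece 7:i rests on {6:b}
minimal pieces: {0:a}
ways to finish when only these pieces remain (= sum over removing one remaining piece with nothing left below it):
  1 left: {2}→1  {3}→1  {7}→1
  2 left: {2,3}→2  {2,7}→2  {3,7}→2  {6,7}→1
  3 left: {2,3,7}→6  {2,6,7}→3  {3,6,7}→3  {5,6,7}→1
  4 left: {2,3,6,7}→12  {2,5,6,7}→4  {3,5,6,7}→4  {4,5,6,7}→1
  5 left: {2,3,5,6,7}→20  {2,4,5,6,7}→5  {3,4,5,6,7}→5
  6 left: {2,3,4,5,6,7}→30
  placing 0:a first → 30 extensions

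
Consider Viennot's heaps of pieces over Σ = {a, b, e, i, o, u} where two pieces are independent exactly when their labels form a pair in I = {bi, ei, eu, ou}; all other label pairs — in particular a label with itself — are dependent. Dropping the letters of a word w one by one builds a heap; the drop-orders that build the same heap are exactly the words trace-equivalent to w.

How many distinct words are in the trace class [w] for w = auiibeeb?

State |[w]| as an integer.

drop 0:a onto floor
drop 1:u onto {0:a}
drop 2:i onto {1:u}
drop 3:i onto {2:i}
drop 4:b onto {1:u}
drop 5:e onto {4:b}
drop 6:e onto {5:e}
drop 7:b onto {6:e}
ground layer = {0:a}
drop-orders for the pieces not yet dropped (sum over which currently-grounded one goes next):
  1 to go: {3} 1  {7} 1
  2 to go: {2,3} 1  {3,7} 2  {6,7} 1
  3 to go: {2,3,7} 3  {3,6,7} 3  {5,6,7} 1
  4 to go: {2,3,6,7} 6  {3,5,6,7} 4  {4,5,6,7} 1
  5 to go: {2,3,5,6,7} 10  {3,4,5,6,7} 5
  6 to go: {2,3,4,5,6,7} 15
  if 0:a drops first: 15 orders

15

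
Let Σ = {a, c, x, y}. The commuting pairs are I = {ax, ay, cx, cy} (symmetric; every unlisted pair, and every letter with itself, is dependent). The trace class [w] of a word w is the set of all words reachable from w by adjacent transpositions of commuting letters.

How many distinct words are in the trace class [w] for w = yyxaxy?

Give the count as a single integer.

0(y) covers ∅
1(y) covers 0:y
2(x) covers 1:y
3(a) covers ∅
4(x) covers 2:x
5(y) covers 4:x
floor of heap: 0:y, 3:a
completions by unplaced set U, small U first (add the entries for U minus each lowest piece of U):
  |U|=1: {3}:1  {5}:1
  |U|=2: {3,5}:2  {4,5}:1
  |U|=3: {2,4,5}:1  {3,4,5}:3
  |U|=4: {1,2,4,5}:1  {2,3,4,5}:4
  start at 0(y): 5
  start at 3(a): 1
sum over floor = 6

6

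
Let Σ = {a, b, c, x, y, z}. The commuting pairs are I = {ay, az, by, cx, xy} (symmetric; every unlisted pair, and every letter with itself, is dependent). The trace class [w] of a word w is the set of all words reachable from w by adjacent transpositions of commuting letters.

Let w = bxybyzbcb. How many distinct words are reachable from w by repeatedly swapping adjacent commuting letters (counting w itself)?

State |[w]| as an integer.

10

drop 0:b onto floor
drop 1:x onto {0:b}
drop 2:y onto floor
drop 3:b onto {1:x}
drop 4:y onto {2:y}
drop 5:z onto {3:b, 4:y}
drop 6:b onto {5:z}
drop 7:c onto {6:b}
drop 8:b onto {7:c}
ground layer = {0:b, 2:y}
drop-orders for the pieces not yet dropped (sum over which currently-grounded one goes next):
  1 to go: {8} 1
  2 to go: {7,8} 1
  3 to go: {6,7,8} 1
  4 to go: {5,6,7,8} 1
  5 to go: {3,5,6,7,8} 1  {4,5,6,7,8} 1
  6 to go: {1,3,5,6,7,8} 1  {2,4,5,6,7,8} 1  {3,4,5,6,7,8} 2
  7 to go: {0,1,3,5,6,7,8} 1  {1,3,4,5,6,7,8} 3  {2,3,4,5,6,7,8} 3
  if 0:b drops first: 6 orders
  if 2:y drops first: 4 orders
heap linearizations: 10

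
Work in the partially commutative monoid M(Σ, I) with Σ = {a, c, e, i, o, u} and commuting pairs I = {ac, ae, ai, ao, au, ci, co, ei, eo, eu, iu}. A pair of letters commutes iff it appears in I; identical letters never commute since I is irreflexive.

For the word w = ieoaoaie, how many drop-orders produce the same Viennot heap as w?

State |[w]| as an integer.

drop 0:i onto floor
drop 1:e onto floor
drop 2:o onto {0:i}
drop 3:a onto floor
drop 4:o onto {2:o}
drop 5:a onto {3:a}
drop 6:i onto {4:o}
drop 7:e onto {1:e}
ground layer = {0:i, 1:e, 3:a}
drop-orders for the pieces not yet dropped (sum over which currently-grounded one goes next):
  1 to go: {5} 1  {6} 1  {7} 1
  2 to go: {1,7} 1  {3,5} 1  {4,6} 1  {5,6} 2  {5,7} 2  {6,7} 2
  3 to go: {1,5,7} 3  {1,6,7} 3  {2,4,6} 1  {3,5,6} 3  {3,5,7} 3  {4,5,6} 3  {4,6,7} 3  {5,6,7} 6
  4 to go: {0,2,4,6} 1  {1,3,5,7} 6  {1,4,6,7} 6  {1,5,6,7} 12  {2,4,5,6} 4  {2,4,6,7} 4  {3,4,5,6} 6  {3,5,6,7} 12  {4,5,6,7} 12
  5 to go: {0,2,4,5,6} 5  {0,2,4,6,7} 5  {1,2,4,6,7} 10  {1,3,5,6,7} 30  {1,4,5,6,7} 30  {2,3,4,5,6} 10  {2,4,5,6,7} 20  {3,4,5,6,7} 30
  6 to go: {0,1,2,4,6,7} 15  {0,2,3,4,5,6} 15  {0,2,4,5,6,7} 30  {1,2,4,5,6,7} 60  {1,3,4,5,6,7} 90  {2,3,4,5,6,7} 60
  if 0:i drops first: 210 orders
  if 1:e drops first: 105 orders
  if 3:a drops first: 105 orders
heap linearizations: 420

420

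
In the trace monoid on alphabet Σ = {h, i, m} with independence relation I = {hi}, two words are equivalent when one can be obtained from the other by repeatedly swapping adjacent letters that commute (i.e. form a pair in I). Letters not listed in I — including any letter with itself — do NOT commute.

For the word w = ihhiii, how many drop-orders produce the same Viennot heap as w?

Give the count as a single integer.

15

drop 0:i onto floor
drop 1:h onto floor
drop 2:h onto {1:h}
drop 3:i onto {0:i}
drop 4:i onto {3:i}
drop 5:i onto {4:i}
ground layer = {0:i, 1:h}
drop-orders for the pieces not yet dropped (sum over which currently-grounded one goes next):
  1 to go: {2} 1  {5} 1
  2 to go: {1,2} 1  {2,5} 2  {4,5} 1
  3 to go: {1,2,5} 3  {2,4,5} 3  {3,4,5} 1
  4 to go: {0,3,4,5} 1  {1,2,4,5} 6  {2,3,4,5} 4
  if 0:i drops first: 10 orders
  if 1:h drops first: 5 orders
heap linearizations: 15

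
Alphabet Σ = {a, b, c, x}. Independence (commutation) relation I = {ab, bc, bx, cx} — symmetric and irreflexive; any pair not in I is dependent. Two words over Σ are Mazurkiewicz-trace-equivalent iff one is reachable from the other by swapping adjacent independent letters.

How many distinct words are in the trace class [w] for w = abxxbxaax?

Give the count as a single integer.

piece 0:a — minimal
piece 1:b — minimal
piece 2:x rests on {0:a}
piece 3:x rests on {2:x}
piece 4:b rests on {1:b}
piece 5:x rests on {3:x}
piece 6:a rests on {5:x}
piece 7:a rests on {6:a}
piece 8:x rests on {7:a}
minimal pieces: {0:a, 1:b}
ways to finish when only these pieces remain (= sum over removing one remaining piece with nothing left below it):
  1 left: {4}→1  {8}→1
  2 left: {1,4}→1  {4,8}→2  {7,8}→1
  3 left: {1,4,8}→3  {4,7,8}→3  {6,7,8}→1
  4 left: {1,4,7,8}→6  {4,6,7,8}→4  {5,6,7,8}→1
  5 left: {1,4,6,7,8}→10  {3,5,6,7,8}→1  {4,5,6,7,8}→5
  6 left: {1,4,5,6,7,8}→15  {2,3,5,6,7,8}→1  {3,4,5,6,7,8}→6
  7 left: {0,2,3,5,6,7,8}→1  {1,3,4,5,6,7,8}→21  {2,3,4,5,6,7,8}→7
  placing 0:a first → 28 extensions
  placing 1:b first → 8 extensions
total linear extensions = 36

36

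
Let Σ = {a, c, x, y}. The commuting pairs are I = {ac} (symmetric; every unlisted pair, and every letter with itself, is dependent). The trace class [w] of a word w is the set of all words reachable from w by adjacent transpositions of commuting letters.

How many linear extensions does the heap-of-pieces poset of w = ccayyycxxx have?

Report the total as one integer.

3

#0=c has no predecessor
#1=c depends on [0:c]
#2=a has no predecessor
#3=y depends on [1:c, 2:a]
#4=y depends on [3:y]
#5=y depends on [4:y]
#6=c depends on [5:y]
#7=x depends on [6:c]
#8=x depends on [7:x]
#9=x depends on [8:x]
sources: [0:c, 2:a]
N(rest) = Σ N(rest − s) over sources s of rest; N(one piece) = 1:
  size 1 → [9]=1
  size 2 → [8,9]=1
  size 3 → [7,8,9]=1
  size 4 → [6,7,8,9]=1
  size 5 → [5,6,7,8,9]=1
  size 6 → [4,5,6,7,8,9]=1
  size 7 → [3,4,5,6,7,8,9]=1
  size 8 → [1,3,4,5,6,7,8,9]=1  [2,3,4,5,6,7,8,9]=1
  first=0(c) contributes 2
  first=2(a) contributes 1
|[w]| = 3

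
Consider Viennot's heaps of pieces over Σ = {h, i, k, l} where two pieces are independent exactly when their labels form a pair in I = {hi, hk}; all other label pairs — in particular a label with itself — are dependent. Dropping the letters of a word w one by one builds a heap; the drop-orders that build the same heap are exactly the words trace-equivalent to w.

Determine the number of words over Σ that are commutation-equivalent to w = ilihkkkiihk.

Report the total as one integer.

0(i) covers ∅
1(l) covers 0:i
2(i) covers 1:l
3(h) covers 1:l
4(k) covers 2:i
5(k) covers 4:k
6(k) covers 5:k
7(i) covers 6:k
8(i) covers 7:i
9(h) covers 3:h
10(k) covers 8:i
floor of heap: 0:i
completions by unplaced set U, small U first (add the entries for U minus each lowest piece of U):
  |U|=1: {9}:1  {10}:1
  |U|=2: {3,9}:1  {8,10}:1  {9,10}:2
  |U|=3: {3,9,10}:3  {7,8,10}:1  {8,9,10}:3
  |U|=4: {3,8,9,10}:6  {6,7,8,10}:1  {7,8,9,10}:4
  |U|=5: {3,7,8,9,10}:10  {5,6,7,8,10}:1  {6,7,8,9,10}:5
  |U|=6: {3,6,7,8,9,10}:15  {4,5,6,7,8,10}:1  {5,6,7,8,9,10}:6
  |U|=7: {2,4,5,6,7,8,10}:1  {3,5,6,7,8,9,10}:21  {4,5,6,7,8,9,10}:7
  |U|=8: {2,4,5,6,7,8,9,10}:8  {3,4,5,6,7,8,9,10}:28
  |U|=9: {2,3,4,5,6,7,8,9,10}:36
  start at 0(i): 36

36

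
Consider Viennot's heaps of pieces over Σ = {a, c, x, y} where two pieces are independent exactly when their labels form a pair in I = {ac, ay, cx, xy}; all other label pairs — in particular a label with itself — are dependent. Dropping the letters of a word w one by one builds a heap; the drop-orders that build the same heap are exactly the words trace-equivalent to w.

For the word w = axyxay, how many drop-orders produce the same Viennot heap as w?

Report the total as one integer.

#0=a has no predecessor
#1=x depends on [0:a]
#2=y has no predecessor
#3=x depends on [1:x]
#4=a depends on [3:x]
#5=y depends on [2:y]
sources: [0:a, 2:y]
N(rest) = Σ N(rest − s) over sources s of rest; N(one piece) = 1:
  size 1 → [4]=1  [5]=1
  size 2 → [2,5]=1  [3,4]=1  [4,5]=2
  size 3 → [1,3,4]=1  [2,4,5]=3  [3,4,5]=3
  size 4 → [0,1,3,4]=1  [1,3,4,5]=4  [2,3,4,5]=6
  first=0(a) contributes 10
  first=2(y) contributes 5
|[w]| = 15

15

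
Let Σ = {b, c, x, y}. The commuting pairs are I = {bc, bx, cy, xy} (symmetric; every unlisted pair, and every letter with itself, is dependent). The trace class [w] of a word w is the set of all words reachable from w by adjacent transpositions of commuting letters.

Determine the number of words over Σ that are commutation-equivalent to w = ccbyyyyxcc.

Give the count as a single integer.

0(c) covers ∅
1(c) covers 0:c
2(b) covers ∅
3(y) covers 2:b
4(y) covers 3:y
5(y) covers 4:y
6(y) covers 5:y
7(x) covers 1:c
8(c) covers 7:x
9(c) covers 8:c
floor of heap: 0:c, 2:b
completions by unplaced set U, small U first (add the entries for U minus each lowest piece of U):
  |U|=1: {6}:1  {9}:1
  |U|=2: {5,6}:1  {6,9}:2  {8,9}:1
  |U|=3: {4,5,6}:1  {5,6,9}:3  {6,8,9}:3  {7,8,9}:1
  |U|=4: {1,7,8,9}:1  {3,4,5,6}:1  {4,5,6,9}:4  {5,6,8,9}:6  {6,7,8,9}:4
  |U|=5: {0,1,7,8,9}:1  {1,6,7,8,9}:5  {2,3,4,5,6}:1  {3,4,5,6,9}:5  {4,5,6,8,9}:10  {5,6,7,8,9}:10
  |U|=6: {0,1,6,7,8,9}:6  {1,5,6,7,8,9}:15  {2,3,4,5,6,9}:6  {3,4,5,6,8,9}:15  {4,5,6,7,8,9}:20
  |U|=7: {0,1,5,6,7,8,9}:21  {1,4,5,6,7,8,9}:35  {2,3,4,5,6,8,9}:21  {3,4,5,6,7,8,9}:35
  |U|=8: {0,1,4,5,6,7,8,9}:56  {1,3,4,5,6,7,8,9}:70  {2,3,4,5,6,7,8,9}:56
  start at 0(c): 126
  start at 2(b): 126
sum over floor = 252

252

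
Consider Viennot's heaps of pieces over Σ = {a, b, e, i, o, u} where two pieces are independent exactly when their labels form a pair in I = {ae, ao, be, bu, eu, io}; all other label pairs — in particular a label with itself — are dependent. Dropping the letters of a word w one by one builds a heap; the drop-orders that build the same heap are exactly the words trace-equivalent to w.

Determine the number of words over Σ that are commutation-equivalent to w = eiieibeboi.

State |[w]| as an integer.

6

drop 0:e onto floor
drop 1:i onto {0:e}
drop 2:i onto {1:i}
drop 3:e onto {2:i}
drop 4:i onto {3:e}
drop 5:b onto {4:i}
drop 6:e onto {4:i}
drop 7:b onto {5:b}
drop 8:o onto {6:e, 7:b}
drop 9:i onto {6:e, 7:b}
ground layer = {0:e}
drop-orders for the pieces not yet dropped (sum over which currently-grounded one goes next):
  1 to go: {8} 1  {9} 1
  2 to go: {8,9} 2
  3 to go: {6,8,9} 2  {7,8,9} 2
  4 to go: {5,7,8,9} 2  {6,7,8,9} 4
  5 to go: {5,6,7,8,9} 6
  6 to go: {4,5,6,7,8,9} 6
  7 to go: {3,4,5,6,7,8,9} 6
  8 to go: {2,3,4,5,6,7,8,9} 6
  if 0:e drops first: 6 orders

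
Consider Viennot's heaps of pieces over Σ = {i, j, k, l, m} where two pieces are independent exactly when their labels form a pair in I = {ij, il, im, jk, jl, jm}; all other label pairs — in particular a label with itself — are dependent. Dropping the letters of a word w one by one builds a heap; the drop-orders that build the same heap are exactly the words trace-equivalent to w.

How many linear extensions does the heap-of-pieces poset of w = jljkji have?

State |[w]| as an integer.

20

piece 0:j — minimal
piece 1:l — minimal
piece 2:j rests on {0:j}
piece 3:k rests on {1:l}
piece 4:j rests on {2:j}
piece 5:i rests on {3:k}
minimal pieces: {0:j, 1:l}
ways to finish when only these pieces remain (= sum over removing one remaining piece with nothing left below it):
  1 left: {4}→1  {5}→1
  2 left: {2,4}→1  {3,5}→1  {4,5}→2
  3 left: {0,2,4}→1  {1,3,5}→1  {2,4,5}→3  {3,4,5}→3
  4 left: {0,2,4,5}→4  {1,3,4,5}→4  {2,3,4,5}→6
  placing 0:j first → 10 extensions
  placing 1:l first → 10 extensions
total linear extensions = 20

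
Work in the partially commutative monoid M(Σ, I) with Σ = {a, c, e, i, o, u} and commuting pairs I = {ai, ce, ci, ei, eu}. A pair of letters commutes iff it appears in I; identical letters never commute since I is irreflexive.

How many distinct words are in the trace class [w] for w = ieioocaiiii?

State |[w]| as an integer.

drop 0:i onto floor
drop 1:e onto floor
drop 2:i onto {0:i}
drop 3:o onto {1:e, 2:i}
drop 4:o onto {3:o}
drop 5:c onto {4:o}
drop 6:a onto {5:c}
drop 7:i onto {4:o}
drop 8:i onto {7:i}
drop 9:i onto {8:i}
drop 10:i onto {9:i}
ground layer = {0:i, 1:e}
drop-orders for the pieces not yet dropped (sum over which currently-grounded one goes next):
  1 to go: {6} 1  {10} 1
  2 to go: {5,6} 1  {6,10} 2  {9,10} 1
  3 to go: {5,6,10} 3  {6,9,10} 3  {8,9,10} 1
  4 to go: {5,6,9,10} 6  {6,8,9,10} 4  {7,8,9,10} 1
  5 to go: {5,6,8,9,10} 10  {6,7,8,9,10} 5
  6 to go: {5,6,7,8,9,10} 15
  7 to go: {4,5,6,7,8,9,10} 15
  8 to go: {3,4,5,6,7,8,9,10} 15
  9 to go: {1,3,4,5,6,7,8,9,10} 15  {2,3,4,5,6,7,8,9,10} 15
  if 0:i drops first: 30 orders
  if 1:e drops first: 15 orders
heap linearizations: 45

45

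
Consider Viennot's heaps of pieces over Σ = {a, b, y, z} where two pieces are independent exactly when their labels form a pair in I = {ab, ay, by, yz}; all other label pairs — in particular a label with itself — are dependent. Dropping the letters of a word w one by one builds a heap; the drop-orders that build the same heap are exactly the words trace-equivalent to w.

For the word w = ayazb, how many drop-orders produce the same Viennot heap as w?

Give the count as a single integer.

5

drop 0:a onto floor
drop 1:y onto floor
drop 2:a onto {0:a}
drop 3:z onto {2:a}
drop 4:b onto {3:z}
ground layer = {0:a, 1:y}
drop-orders for the pieces not yet dropped (sum over which currently-grounded one goes next):
  1 to go: {1} 1  {4} 1
  2 to go: {1,4} 2  {3,4} 1
  3 to go: {1,3,4} 3  {2,3,4} 1
  if 0:a drops first: 4 orders
  if 1:y drops first: 1 orders
heap linearizations: 5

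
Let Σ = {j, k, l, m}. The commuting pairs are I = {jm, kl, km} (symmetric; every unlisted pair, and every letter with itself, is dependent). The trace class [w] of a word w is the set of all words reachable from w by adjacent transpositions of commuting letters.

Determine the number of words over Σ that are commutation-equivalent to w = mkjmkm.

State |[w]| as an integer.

#0=m has no predecessor
#1=k has no predecessor
#2=j depends on [1:k]
#3=m depends on [0:m]
#4=k depends on [2:j]
#5=m depends on [3:m]
sources: [0:m, 1:k]
N(rest) = Σ N(rest − s) over sources s of rest; N(one piece) = 1:
  size 1 → [4]=1  [5]=1
  size 2 → [2,4]=1  [3,5]=1  [4,5]=2
  size 3 → [0,3,5]=1  [1,2,4]=1  [2,4,5]=3  [3,4,5]=3
  size 4 → [0,3,4,5]=4  [1,2,4,5]=4  [2,3,4,5]=6
  first=0(m) contributes 10
  first=1(k) contributes 10
|[w]| = 20

20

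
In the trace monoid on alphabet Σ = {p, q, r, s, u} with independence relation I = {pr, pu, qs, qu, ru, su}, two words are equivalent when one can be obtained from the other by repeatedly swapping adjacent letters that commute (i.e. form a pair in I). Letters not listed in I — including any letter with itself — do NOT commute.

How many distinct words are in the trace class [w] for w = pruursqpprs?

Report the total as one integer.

990

#0=p has no predecessor
#1=r has no predecessor
#2=u has no predecessor
#3=u depends on [2:u]
#4=r depends on [1:r]
#5=s depends on [0:p, 4:r]
#6=q depends on [0:p, 4:r]
#7=p depends on [5:s, 6:q]
#8=p depends on [7:p]
#9=r depends on [5:s, 6:q]
#10=s depends on [8:p, 9:r]
sources: [0:p, 1:r, 2:u]
N(rest) = Σ N(rest − s) over sources s of rest; N(one piece) = 1:
  size 1 → [3]=1  [10]=1
  size 2 → [2,3]=1  [3,10]=2  [8,10]=1  [9,10]=1
  size 3 → [2,3,10]=3  [3,8,10]=3  [3,9,10]=3  [7,8,10]=1  [8,9,10]=2
  size 4 → [2,3,8,10]=6  [2,3,9,10]=6  [3,7,8,10]=4  [3,8,9,10]=8  [7,8,9,10]=3
  size 5 → [2,3,7,8,10]=10  [2,3,8,9,10]=20  [3,7,8,9,10]=15  [5,7,8,9,10]=3  [6,7,8,9,10]=3
  size 6 → [2,3,7,8,9,10]=45  [3,5,7,8,9,10]=18  [3,6,7,8,9,10]=18  [5,6,7,8,9,10]=6
  size 7 → [0,5,6,7,8,9,10]=6  [2,3,5,7,8,9,10]=63  [2,3,6,7,8,9,10]=63  [3,5,6,7,8,9,10]=42  [4,5,6,7,8,9,10]=6
  size 8 → [0,3,5,6,7,8,9,10]=48  [0,4,5,6,7,8,9,10]=12  [1,4,5,6,7,8,9,10]=6  [2,3,5,6,7,8,9,10]=168  [3,4,5,6,7,8,9,10]=48
  size 9 → [0,1,4,5,6,7,8,9,10]=18  [0,2,3,5,6,7,8,9,10]=216  [0,3,4,5,6,7,8,9,10]=108  [1,3,4,5,6,7,8,9,10]=54  [2,3,4,5,6,7,8,9,10]=216
  first=0(p) contributes 270
  first=1(r) contributes 540
  first=2(u) contributes 180
|[w]| = 990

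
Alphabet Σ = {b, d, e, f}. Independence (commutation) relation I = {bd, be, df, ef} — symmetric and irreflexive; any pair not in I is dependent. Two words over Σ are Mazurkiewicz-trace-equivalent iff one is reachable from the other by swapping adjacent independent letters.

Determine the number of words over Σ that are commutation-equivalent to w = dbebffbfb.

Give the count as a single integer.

0(d) covers ∅
1(b) covers ∅
2(e) covers 0:d
3(b) covers 1:b
4(f) covers 3:b
5(f) covers 4:f
6(b) covers 5:f
7(f) covers 6:b
8(b) covers 7:f
floor of heap: 0:d, 1:b
completions by unplaced set U, small U first (add the entries for U minus each lowest piece of U):
  |U|=1: {2}:1  {8}:1
  |U|=2: {0,2}:1  {2,8}:2  {7,8}:1
  |U|=3: {0,2,8}:3  {2,7,8}:3  {6,7,8}:1
  |U|=4: {0,2,7,8}:6  {2,6,7,8}:4  {5,6,7,8}:1
  |U|=5: {0,2,6,7,8}:10  {2,5,6,7,8}:5  {4,5,6,7,8}:1
  |U|=6: {0,2,5,6,7,8}:15  {2,4,5,6,7,8}:6  {3,4,5,6,7,8}:1
  |U|=7: {0,2,4,5,6,7,8}:21  {1,3,4,5,6,7,8}:1  {2,3,4,5,6,7,8}:7
  start at 0(d): 8
  start at 1(b): 28
sum over floor = 36

36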